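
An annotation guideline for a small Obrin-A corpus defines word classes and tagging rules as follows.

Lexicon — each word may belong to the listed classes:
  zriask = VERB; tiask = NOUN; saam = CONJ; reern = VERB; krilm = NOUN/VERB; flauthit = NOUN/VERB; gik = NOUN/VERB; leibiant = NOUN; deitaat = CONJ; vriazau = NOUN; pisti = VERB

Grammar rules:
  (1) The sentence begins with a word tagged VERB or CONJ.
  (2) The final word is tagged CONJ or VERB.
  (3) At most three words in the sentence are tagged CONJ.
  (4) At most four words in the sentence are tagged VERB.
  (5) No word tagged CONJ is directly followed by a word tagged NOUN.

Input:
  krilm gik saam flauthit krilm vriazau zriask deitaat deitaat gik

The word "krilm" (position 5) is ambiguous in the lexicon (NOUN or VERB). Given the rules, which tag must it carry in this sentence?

Candidates per position — 1:krilm {NOUN,VERB}; 2:gik {NOUN,VERB}; 3:saam {CONJ}; 4:flauthit {NOUN,VERB}; 5:krilm {NOUN,VERB}; 6:vriazau {NOUN}; 7:zriask {VERB}; 8:deitaat {CONJ}; 9:deitaat {CONJ}; 10:gik {NOUN,VERB}.
If word 1 were NOUN, no tagging could satisfy rule 1; so word 1 is VERB.
If word 4 were NOUN, no tagging could satisfy rule 5; so word 4 is VERB.
If word 10 were NOUN, no tagging could satisfy rule 2; so word 10 is VERB.
If word 2 were VERB, no tagging could satisfy rule 4; so word 2 is NOUN.
If word 5 were VERB, no tagging could satisfy rule 4; so word 5 is NOUN.
The unique satisfying tagging is: VERB NOUN CONJ VERB NOUN NOUN VERB CONJ CONJ VERB.
Checking: rule 1 ✓; rule 2 ✓; rule 3 ✓; rule 4 ✓; rule 5 ✓.

NOUN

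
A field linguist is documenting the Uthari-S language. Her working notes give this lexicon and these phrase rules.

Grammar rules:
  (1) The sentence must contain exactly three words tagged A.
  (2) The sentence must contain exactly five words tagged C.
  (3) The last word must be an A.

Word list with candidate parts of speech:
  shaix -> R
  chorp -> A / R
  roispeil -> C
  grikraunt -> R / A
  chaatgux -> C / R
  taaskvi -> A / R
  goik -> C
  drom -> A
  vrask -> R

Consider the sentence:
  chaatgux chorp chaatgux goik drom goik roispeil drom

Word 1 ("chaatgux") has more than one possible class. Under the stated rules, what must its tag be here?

C

Candidates per position — 1:chaatgux {C,R}; 2:chorp {A,R}; 3:chaatgux {C,R}; 4:goik {C}; 5:drom {A}; 6:goik {C}; 7:roispeil {C}; 8:drom {A}.
Word 1 cannot be R — rule 2 would then fail for every completion. It is C.
Word 2 cannot be R — rule 1 would then fail for every completion. It is A.
Word 3 cannot be R — rule 2 would then fail for every completion. It is C.
The unique satisfying tagging is: C A C C A C C A.
Checking: rule 1 satisfied; rule 2 satisfied; rule 3 satisfied.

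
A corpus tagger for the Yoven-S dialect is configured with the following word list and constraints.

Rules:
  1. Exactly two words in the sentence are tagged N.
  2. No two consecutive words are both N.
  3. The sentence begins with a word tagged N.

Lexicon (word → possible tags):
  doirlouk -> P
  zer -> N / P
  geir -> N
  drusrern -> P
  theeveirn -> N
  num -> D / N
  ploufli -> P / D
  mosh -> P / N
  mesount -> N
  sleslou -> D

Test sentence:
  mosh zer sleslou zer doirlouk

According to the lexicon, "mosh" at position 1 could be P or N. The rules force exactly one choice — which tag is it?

N

Candidates per position — 1:mosh {P,N}; 2:zer {N,P}; 3:sleslou {D}; 4:zer {N,P}; 5:doirlouk {P}.
Word 1 cannot be P — rule 3 would then fail for every completion. It is N.
Word 2 cannot be N — rule 2 would then fail for every completion. It is P.
Word 4 cannot be P — rule 1 would then fail for every completion. It is N.
That leaves exactly one tagging: N P D N P.
Verifying each rule — rule 1 ✓; rule 2 ✓; rule 3 ✓.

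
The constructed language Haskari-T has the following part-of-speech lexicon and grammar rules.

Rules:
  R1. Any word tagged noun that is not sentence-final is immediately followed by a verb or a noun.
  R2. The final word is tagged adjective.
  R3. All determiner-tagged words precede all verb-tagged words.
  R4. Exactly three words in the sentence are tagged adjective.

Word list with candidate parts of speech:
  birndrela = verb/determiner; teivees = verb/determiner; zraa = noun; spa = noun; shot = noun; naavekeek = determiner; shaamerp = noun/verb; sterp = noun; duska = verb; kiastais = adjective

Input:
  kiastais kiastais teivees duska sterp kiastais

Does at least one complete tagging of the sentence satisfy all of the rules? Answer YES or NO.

Candidates per position — 1:kiastais {adjective}; 2:kiastais {adjective}; 3:teivees {verb,determiner}; 4:duska {verb}; 5:sterp {noun}; 6:kiastais {adjective}.
Rule 1 cannot be satisfied by any choice of tags from the lexicon.
So there is no consistent tagging.

NO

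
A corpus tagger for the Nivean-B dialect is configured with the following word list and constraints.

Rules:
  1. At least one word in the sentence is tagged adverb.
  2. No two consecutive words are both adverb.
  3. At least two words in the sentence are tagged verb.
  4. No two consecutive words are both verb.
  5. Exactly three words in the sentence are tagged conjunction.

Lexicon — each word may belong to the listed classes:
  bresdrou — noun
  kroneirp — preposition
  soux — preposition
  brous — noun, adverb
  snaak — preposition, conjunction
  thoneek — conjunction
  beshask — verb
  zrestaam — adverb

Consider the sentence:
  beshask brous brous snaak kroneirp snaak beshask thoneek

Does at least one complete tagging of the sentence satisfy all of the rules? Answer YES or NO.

Candidates per position — 1:beshask {verb}; 2:brous {noun,adverb}; 3:brous {noun,adverb}; 4:snaak {preposition,conjunction}; 5:kroneirp {preposition}; 6:snaak {preposition,conjunction}; 7:beshask {verb}; 8:thoneek {conjunction}.
One satisfying assignment: verb noun adverb conjunction preposition conjunction verb conjunction.
Check: rule 1 satisfied; rule 2 satisfied; rule 3 satisfied; rule 4 satisfied; rule 5 satisfied.

YES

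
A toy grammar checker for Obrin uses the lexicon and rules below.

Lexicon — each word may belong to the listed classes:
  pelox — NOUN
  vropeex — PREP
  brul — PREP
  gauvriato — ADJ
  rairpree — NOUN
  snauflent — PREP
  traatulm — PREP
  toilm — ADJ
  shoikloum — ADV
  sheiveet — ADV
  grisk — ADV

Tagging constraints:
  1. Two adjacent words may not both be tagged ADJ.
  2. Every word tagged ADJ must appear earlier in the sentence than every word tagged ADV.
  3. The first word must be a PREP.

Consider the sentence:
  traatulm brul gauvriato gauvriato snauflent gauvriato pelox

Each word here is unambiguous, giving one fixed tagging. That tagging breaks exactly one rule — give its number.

1

Fixed tagging: PREP PREP ADJ ADJ PREP ADJ NOUN.
Rule check: R1 ✗, R2 ✓, R3 ✓.
Only rule 1 fails.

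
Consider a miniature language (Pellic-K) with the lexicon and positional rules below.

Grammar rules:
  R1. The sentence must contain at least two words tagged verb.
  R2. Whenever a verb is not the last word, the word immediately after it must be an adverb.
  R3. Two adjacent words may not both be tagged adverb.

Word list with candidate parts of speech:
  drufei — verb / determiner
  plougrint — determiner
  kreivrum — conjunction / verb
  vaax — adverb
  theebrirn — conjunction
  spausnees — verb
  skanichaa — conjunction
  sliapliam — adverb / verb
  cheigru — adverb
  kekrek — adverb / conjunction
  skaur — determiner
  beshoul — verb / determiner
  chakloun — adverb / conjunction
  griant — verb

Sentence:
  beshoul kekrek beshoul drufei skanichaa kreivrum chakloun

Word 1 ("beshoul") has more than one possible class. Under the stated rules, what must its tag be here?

Candidates per position — 1:beshoul {verb,determiner}; 2:kekrek {adverb,conjunction}; 3:beshoul {verb,determiner}; 4:drufei {verb,determiner}; 5:skanichaa {conjunction}; 6:kreivrum {conjunction,verb}; 7:chakloun {adverb,conjunction}.
If word 3 were verb, no tagging could satisfy rule 2; so word 3 is determiner.
If word 4 were verb, no tagging could satisfy rule 2; so word 4 is determiner.
If word 6 were conjunction, no tagging could satisfy rule 1; so word 6 is verb.
If word 7 were conjunction, no tagging could satisfy rule 2; so word 7 is adverb.
If word 1 were determiner, no tagging could satisfy rule 1; so word 1 is verb.
If word 2 were conjunction, no tagging could satisfy rule 2; so word 2 is adverb.
The only consistent sequence is: verb adverb determiner determiner conjunction verb adverb.
Rule-by-rule: rule 1 ok; rule 2 ok; rule 3 ok.

verb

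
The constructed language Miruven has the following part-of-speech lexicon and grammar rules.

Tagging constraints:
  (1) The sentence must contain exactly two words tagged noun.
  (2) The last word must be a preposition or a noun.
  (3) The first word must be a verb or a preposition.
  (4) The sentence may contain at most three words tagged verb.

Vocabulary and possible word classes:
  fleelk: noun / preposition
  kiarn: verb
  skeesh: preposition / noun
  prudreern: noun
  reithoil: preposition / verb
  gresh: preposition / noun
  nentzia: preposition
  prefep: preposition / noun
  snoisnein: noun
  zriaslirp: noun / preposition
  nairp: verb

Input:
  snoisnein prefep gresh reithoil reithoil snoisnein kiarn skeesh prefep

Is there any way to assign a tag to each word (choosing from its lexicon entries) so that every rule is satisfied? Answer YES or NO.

NO

Candidates per position — 1:snoisnein {noun}; 2:prefep {preposition,noun}; 3:gresh {preposition,noun}; 4:reithoil {preposition,verb}; 5:reithoil {preposition,verb}; 6:snoisnein {noun}; 7:kiarn {verb}; 8:skeesh {preposition,noun}; 9:prefep {preposition,noun}.
Rule 3 cannot be satisfied by any choice of tags from the lexicon.
So there is no consistent tagging.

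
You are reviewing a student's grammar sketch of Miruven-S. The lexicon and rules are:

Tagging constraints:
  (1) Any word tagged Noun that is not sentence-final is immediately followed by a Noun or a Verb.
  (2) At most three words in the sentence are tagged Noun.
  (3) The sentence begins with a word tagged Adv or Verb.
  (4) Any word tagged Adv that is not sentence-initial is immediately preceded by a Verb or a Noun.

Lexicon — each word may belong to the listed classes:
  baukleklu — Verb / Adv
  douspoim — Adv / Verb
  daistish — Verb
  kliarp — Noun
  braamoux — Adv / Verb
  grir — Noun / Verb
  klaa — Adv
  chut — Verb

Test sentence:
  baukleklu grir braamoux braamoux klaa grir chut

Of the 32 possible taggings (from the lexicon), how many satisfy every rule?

12

Candidates per position — 1:baukleklu {Verb,Adv}; 2:grir {Noun,Verb}; 3:braamoux {Adv,Verb}; 4:braamoux {Adv,Verb}; 5:klaa {Adv}; 6:grir {Noun,Verb}; 7:chut {Verb}.
There are 32 candidate sequences in total.
Checking each against the rules leaves 12 sequences.
Count = 12.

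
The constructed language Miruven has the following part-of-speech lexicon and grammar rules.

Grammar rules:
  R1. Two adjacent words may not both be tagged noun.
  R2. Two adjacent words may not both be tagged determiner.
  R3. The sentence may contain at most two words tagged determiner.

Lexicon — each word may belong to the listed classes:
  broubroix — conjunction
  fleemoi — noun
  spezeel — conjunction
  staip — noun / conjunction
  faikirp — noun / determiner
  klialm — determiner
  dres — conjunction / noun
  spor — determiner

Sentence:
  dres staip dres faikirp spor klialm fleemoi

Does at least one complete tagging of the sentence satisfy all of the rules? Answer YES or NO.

Candidates per position — 1:dres {conjunction,noun}; 2:staip {noun,conjunction}; 3:dres {conjunction,noun}; 4:faikirp {noun,determiner}; 5:spor {determiner}; 6:klialm {determiner}; 7:fleemoi {noun}.
Rule 2 cannot be satisfied by any choice of tags from the lexicon.
So there is no consistent tagging.

NO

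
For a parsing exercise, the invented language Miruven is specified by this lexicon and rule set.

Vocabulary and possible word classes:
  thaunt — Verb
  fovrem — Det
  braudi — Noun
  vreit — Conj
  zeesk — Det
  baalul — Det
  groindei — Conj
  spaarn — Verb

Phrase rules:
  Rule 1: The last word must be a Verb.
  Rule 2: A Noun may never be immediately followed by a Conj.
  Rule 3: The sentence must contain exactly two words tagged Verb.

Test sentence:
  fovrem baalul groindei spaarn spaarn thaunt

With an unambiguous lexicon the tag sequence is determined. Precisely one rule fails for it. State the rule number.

3

Fixed tagging: Det Det Conj Verb Verb Verb.
Checking each rule: R1 pass, R2 pass, R3 fail.
Only rule 3 fails.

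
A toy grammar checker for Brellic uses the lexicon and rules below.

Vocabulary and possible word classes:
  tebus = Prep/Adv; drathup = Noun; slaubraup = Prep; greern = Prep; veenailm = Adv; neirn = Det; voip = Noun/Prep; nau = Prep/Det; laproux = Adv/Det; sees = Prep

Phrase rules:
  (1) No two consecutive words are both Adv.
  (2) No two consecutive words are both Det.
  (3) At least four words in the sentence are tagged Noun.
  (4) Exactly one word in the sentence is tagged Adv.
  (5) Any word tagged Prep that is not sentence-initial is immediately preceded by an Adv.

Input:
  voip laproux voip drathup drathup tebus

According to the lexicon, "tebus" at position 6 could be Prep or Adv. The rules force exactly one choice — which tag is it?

Adv

Candidates per position — 1:voip {Noun,Prep}; 2:laproux {Adv,Det}; 3:voip {Noun,Prep}; 4:drathup {Noun}; 5:drathup {Noun}; 6:tebus {Prep,Adv}.
Position 1: Prep is ruled out by rule 3; that leaves Noun.
Position 3: Prep is ruled out by rule 3; that leaves Noun.
Position 6: Prep is ruled out by rule 5; that leaves Adv.
Position 2: Adv is ruled out by rule 4; that leaves Det.
The only consistent sequence is: Noun Det Noun Noun Noun Adv.
Rule-by-rule: rule 1 ok; rule 2 ok; rule 3 ok; rule 4 ok; rule 5 ok.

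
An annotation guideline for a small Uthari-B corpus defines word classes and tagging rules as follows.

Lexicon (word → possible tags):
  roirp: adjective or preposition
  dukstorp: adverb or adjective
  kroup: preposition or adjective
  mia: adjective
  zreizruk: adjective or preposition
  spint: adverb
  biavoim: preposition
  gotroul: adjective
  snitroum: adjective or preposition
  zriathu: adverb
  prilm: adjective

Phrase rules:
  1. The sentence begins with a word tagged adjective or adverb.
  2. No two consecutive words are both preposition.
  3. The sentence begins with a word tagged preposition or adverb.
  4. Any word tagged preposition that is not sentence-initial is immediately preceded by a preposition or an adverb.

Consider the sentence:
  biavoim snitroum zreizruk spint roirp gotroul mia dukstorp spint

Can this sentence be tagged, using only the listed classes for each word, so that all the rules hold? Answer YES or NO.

NO

Candidates per position — 1:biavoim {preposition}; 2:snitroum {adjective,preposition}; 3:zreizruk {adjective,preposition}; 4:spint {adverb}; 5:roirp {adjective,preposition}; 6:gotroul {adjective}; 7:mia {adjective}; 8:dukstorp {adverb,adjective}; 9:spint {adverb}.
Rule 1 cannot be satisfied by any choice of tags from the lexicon.
So there is no consistent tagging.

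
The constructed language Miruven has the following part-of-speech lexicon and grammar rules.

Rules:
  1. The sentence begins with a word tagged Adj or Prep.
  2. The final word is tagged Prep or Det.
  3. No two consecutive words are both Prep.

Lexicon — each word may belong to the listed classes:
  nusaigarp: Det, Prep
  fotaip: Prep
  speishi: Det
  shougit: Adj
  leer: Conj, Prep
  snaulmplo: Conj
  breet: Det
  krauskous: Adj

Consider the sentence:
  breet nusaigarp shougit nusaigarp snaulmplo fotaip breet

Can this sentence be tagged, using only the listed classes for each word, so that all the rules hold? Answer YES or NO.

Candidates per position — 1:breet {Det}; 2:nusaigarp {Det,Prep}; 3:shougit {Adj}; 4:nusaigarp {Det,Prep}; 5:snaulmplo {Conj}; 6:fotaip {Prep}; 7:breet {Det}.
Rule 1 cannot be satisfied by any choice of tags from the lexicon.
So there is no consistent tagging.

NO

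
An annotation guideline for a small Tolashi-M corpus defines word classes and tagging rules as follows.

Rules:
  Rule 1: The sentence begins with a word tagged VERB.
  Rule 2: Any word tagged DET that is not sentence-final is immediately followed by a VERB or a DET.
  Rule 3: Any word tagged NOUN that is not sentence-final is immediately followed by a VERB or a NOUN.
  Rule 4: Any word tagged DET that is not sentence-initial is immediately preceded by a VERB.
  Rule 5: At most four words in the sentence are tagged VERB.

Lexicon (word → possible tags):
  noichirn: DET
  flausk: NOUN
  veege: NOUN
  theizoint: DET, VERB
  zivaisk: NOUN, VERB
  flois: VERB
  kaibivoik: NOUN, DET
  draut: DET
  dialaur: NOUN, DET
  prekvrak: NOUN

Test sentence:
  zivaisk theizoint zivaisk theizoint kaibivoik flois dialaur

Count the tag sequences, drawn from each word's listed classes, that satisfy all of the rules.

8

Candidates per position — 1:zivaisk {NOUN,VERB}; 2:theizoint {DET,VERB}; 3:zivaisk {NOUN,VERB}; 4:theizoint {DET,VERB}; 5:kaibivoik {NOUN,DET}; 6:flois {VERB}; 7:dialaur {NOUN,DET}.
There are 64 candidate sequences in total.
Checking each against the rules leaves 8 sequences.
Count = 8.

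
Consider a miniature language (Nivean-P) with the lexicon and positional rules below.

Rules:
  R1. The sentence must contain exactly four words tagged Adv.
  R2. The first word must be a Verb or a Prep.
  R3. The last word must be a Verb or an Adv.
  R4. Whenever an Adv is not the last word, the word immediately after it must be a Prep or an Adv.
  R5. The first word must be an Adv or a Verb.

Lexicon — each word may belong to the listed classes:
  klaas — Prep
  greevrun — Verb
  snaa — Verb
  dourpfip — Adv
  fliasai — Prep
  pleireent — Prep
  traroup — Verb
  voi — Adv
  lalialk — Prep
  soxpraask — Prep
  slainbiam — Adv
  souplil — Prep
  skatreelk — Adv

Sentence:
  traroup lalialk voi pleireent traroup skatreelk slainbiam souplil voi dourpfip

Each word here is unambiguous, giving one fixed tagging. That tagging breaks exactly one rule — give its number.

Fixed tagging: Verb Prep Adv Prep Verb Adv Adv Prep Adv Adv.
Checking each rule: R1 violated, R2 holds, R3 holds, R4 holds, R5 holds.
Only rule 1 fails.

1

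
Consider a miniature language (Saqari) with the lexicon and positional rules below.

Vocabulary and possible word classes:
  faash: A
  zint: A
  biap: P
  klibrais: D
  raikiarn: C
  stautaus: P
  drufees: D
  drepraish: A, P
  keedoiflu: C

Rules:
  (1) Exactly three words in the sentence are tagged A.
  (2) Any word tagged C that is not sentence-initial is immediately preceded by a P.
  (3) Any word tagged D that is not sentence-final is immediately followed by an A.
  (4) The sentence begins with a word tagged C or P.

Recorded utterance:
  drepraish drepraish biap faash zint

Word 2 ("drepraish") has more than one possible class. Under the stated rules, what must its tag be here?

Candidates per position — 1:drepraish {A,P}; 2:drepraish {A,P}; 3:biap {P}; 4:faash {A}; 5:zint {A}.
Word 1 cannot be A — rule 4 would then fail for every completion. It is P.
Word 2 cannot be P — rule 1 would then fail for every completion. It is A.
That leaves exactly one tagging: P A P A A.
Rule-by-rule: rule 1 ok; rule 2 ok; rule 3 ok; rule 4 ok.

A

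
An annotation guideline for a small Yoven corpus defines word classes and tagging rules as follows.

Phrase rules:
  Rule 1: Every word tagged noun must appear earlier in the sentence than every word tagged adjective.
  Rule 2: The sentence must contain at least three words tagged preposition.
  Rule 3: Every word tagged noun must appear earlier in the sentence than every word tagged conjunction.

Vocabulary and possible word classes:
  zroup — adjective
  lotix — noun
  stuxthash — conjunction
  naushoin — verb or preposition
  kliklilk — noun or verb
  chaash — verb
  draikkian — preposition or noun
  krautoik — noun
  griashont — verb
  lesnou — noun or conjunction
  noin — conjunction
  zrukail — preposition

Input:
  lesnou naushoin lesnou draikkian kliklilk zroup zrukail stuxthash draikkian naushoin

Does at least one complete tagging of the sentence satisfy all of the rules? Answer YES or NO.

YES

Candidates per position — 1:lesnou {noun,conjunction}; 2:naushoin {verb,preposition}; 3:lesnou {noun,conjunction}; 4:draikkian {preposition,noun}; 5:kliklilk {noun,verb}; 6:zroup {adjective}; 7:zrukail {preposition}; 8:stuxthash {conjunction}; 9:draikkian {preposition,noun}; 10:naushoin {verb,preposition}.
One satisfying assignment: noun verb noun preposition verb adjective preposition conjunction preposition preposition.
Rule-by-rule: rule 1 ok; rule 2 ok; rule 3 ok.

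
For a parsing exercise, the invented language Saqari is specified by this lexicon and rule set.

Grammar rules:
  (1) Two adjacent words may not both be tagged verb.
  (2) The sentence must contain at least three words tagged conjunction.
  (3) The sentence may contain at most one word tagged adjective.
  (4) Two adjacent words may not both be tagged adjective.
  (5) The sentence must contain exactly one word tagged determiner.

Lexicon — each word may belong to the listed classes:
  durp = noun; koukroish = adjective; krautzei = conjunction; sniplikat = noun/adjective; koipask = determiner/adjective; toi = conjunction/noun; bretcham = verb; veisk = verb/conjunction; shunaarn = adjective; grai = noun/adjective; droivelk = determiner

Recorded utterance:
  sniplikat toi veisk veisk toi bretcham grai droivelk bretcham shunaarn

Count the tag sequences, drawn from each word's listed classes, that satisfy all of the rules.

Candidates per position — 1:sniplikat {noun,adjective}; 2:toi {conjunction,noun}; 3:veisk {verb,conjunction}; 4:veisk {verb,conjunction}; 5:toi {conjunction,noun}; 6:bretcham {verb}; 7:grai {noun,adjective}; 8:droivelk {determiner}; 9:bretcham {verb}; 10:shunaarn {adjective}.
There are 64 candidate sequences in total.
The sequences that satisfy every rule: noun conjunction verb conjunction conjunction verb noun determiner verb adjective; noun conjunction conjunction verb conjunction verb noun determiner verb adjective; noun conjunction conjunction conjunction conjunction verb noun determiner verb adjective; noun conjunction conjunction conjunction noun verb noun determiner verb adjective; noun noun conjunction conjunction conjunction verb noun determiner verb adjective.
Count = 5.

5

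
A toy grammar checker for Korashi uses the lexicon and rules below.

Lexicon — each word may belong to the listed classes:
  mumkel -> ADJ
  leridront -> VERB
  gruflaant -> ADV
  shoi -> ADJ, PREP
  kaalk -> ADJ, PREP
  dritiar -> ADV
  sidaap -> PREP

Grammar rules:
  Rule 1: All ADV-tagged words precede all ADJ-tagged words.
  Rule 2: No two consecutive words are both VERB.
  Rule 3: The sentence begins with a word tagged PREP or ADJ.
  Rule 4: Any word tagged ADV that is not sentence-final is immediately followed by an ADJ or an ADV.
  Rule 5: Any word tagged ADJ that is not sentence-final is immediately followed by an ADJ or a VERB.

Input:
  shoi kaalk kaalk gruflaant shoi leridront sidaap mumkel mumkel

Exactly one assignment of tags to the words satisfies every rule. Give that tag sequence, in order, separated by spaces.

Candidates per position — 1:shoi {ADJ,PREP}; 2:kaalk {ADJ,PREP}; 3:kaalk {ADJ,PREP}; 4:gruflaant {ADV}; 5:shoi {ADJ,PREP}; 6:leridront {VERB}; 7:sidaap {PREP}; 8:mumkel {ADJ}; 9:mumkel {ADJ}.
At position 1, choosing ADJ makes rule 1 impossible to satisfy; hence PREP.
At position 2, choosing ADJ makes rule 1 impossible to satisfy; hence PREP.
At position 3, choosing ADJ makes rule 1 impossible to satisfy; hence PREP.
At position 5, choosing PREP makes rule 4 impossible to satisfy; hence ADJ.
So the tagging must be: PREP PREP PREP ADV ADJ VERB PREP ADJ ADJ.
Rule-by-rule: rule 1 holds; rule 2 holds; rule 3 holds; rule 4 holds; rule 5 holds.

PREP PREP PREP ADV ADJ VERB PREP ADJ ADJ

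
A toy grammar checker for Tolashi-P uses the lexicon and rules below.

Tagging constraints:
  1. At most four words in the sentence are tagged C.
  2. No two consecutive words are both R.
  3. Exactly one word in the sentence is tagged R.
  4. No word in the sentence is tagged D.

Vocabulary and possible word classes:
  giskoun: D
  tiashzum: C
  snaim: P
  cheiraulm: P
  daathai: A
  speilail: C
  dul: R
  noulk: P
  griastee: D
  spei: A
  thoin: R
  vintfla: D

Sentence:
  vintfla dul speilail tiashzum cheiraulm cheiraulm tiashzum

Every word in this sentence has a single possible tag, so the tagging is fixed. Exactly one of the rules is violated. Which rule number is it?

4

Fixed tagging: D R C C P P C.
Checking each rule: R1 ✓, R2 ✓, R3 ✓, R4 ✗.
Only rule 4 fails.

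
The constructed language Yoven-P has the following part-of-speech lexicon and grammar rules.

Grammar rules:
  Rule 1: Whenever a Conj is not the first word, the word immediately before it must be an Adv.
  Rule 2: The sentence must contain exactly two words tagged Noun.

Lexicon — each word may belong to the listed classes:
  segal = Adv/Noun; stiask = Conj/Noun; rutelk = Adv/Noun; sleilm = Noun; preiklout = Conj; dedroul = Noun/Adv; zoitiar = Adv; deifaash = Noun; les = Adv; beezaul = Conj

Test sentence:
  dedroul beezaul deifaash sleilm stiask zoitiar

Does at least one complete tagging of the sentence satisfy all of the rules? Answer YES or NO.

Candidates per position — 1:dedroul {Noun,Adv}; 2:beezaul {Conj}; 3:deifaash {Noun}; 4:sleilm {Noun}; 5:stiask {Conj,Noun}; 6:zoitiar {Adv}.
Every candidate sequence violates at least one rule; no consistent tagging exists.

NO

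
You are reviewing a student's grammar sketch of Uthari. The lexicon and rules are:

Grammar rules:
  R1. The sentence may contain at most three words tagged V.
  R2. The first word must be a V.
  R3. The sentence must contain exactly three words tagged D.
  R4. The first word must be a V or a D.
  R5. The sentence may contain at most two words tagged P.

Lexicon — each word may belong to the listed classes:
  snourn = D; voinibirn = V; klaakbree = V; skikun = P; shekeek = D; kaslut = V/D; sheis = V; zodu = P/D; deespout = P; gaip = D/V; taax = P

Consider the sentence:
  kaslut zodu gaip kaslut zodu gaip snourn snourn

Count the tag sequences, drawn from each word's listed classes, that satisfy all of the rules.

3

Candidates per position — 1:kaslut {V,D}; 2:zodu {P,D}; 3:gaip {D,V}; 4:kaslut {V,D}; 5:zodu {P,D}; 6:gaip {D,V}; 7:snourn {D}; 8:snourn {D}.
There are 64 candidate sequences in total.
The sequences that satisfy every rule: V P D V P V D D; V P V V P D D D; V P V D P V D D.
Count = 3.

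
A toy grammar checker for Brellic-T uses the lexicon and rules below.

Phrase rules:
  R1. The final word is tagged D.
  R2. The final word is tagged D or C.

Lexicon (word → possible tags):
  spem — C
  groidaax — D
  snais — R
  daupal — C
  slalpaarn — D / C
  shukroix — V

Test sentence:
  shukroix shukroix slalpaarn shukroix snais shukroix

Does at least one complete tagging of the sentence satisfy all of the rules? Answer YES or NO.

Candidates per position — 1:shukroix {V}; 2:shukroix {V}; 3:slalpaarn {D,C}; 4:shukroix {V}; 5:snais {R}; 6:shukroix {V}.
Rule 1 cannot be satisfied by any choice of tags from the lexicon.
So there is no consistent tagging.

NO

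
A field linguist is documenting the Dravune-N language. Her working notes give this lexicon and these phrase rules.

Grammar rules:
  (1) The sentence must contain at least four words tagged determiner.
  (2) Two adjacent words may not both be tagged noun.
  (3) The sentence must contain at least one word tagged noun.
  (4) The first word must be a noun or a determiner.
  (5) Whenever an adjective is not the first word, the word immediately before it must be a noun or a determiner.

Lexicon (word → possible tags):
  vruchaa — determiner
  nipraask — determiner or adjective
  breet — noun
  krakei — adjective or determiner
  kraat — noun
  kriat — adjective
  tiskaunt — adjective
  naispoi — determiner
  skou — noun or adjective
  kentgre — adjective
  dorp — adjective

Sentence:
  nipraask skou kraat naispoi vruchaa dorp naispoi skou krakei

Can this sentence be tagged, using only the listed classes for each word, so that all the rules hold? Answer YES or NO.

Candidates per position — 1:nipraask {determiner,adjective}; 2:skou {noun,adjective}; 3:kraat {noun}; 4:naispoi {determiner}; 5:vruchaa {determiner}; 6:dorp {adjective}; 7:naispoi {determiner}; 8:skou {noun,adjective}; 9:krakei {adjective,determiner}.
One satisfying assignment: determiner adjective noun determiner determiner adjective determiner noun determiner.
Verifying each rule — rule 1 satisfied; rule 2 satisfied; rule 3 satisfied; rule 4 satisfied; rule 5 satisfied.

YES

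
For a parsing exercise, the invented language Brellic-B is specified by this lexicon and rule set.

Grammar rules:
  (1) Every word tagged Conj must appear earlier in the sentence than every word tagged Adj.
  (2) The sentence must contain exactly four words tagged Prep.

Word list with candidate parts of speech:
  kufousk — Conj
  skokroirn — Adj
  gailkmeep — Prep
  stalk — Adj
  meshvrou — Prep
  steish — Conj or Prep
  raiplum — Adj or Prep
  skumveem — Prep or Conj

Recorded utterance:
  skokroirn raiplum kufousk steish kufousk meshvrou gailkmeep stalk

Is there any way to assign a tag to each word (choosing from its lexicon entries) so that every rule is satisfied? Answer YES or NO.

NO

Candidates per position — 1:skokroirn {Adj}; 2:raiplum {Adj,Prep}; 3:kufousk {Conj}; 4:steish {Conj,Prep}; 5:kufousk {Conj}; 6:meshvrou {Prep}; 7:gailkmeep {Prep}; 8:stalk {Adj}.
Rule 1 cannot be satisfied by any choice of tags from the lexicon.
So there is no consistent tagging.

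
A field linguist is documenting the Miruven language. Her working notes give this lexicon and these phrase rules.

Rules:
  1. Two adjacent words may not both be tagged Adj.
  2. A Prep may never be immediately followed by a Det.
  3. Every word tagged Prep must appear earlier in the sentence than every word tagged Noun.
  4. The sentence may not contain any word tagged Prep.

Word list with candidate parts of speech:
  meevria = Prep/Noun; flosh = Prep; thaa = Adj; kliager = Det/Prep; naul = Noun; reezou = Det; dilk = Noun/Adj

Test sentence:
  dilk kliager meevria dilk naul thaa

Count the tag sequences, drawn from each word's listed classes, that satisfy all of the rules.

4

Candidates per position — 1:dilk {Noun,Adj}; 2:kliager {Det,Prep}; 3:meevria {Prep,Noun}; 4:dilk {Noun,Adj}; 5:naul {Noun}; 6:thaa {Adj}.
There are 16 candidate sequences in total.
The sequences that satisfy every rule: Noun Det Noun Noun Noun Adj; Noun Det Noun Adj Noun Adj; Adj Det Noun Noun Noun Adj; Adj Det Noun Adj Noun Adj.
Count = 4.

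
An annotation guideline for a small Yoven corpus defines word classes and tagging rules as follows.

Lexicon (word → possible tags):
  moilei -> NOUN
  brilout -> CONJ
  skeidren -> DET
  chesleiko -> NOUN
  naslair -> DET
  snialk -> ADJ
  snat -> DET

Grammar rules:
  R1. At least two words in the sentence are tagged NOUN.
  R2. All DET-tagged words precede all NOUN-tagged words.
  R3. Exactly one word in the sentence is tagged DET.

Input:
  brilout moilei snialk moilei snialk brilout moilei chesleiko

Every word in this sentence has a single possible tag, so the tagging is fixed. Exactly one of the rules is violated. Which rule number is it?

3

Fixed tagging: CONJ NOUN ADJ NOUN ADJ CONJ NOUN NOUN.
Rule check: R1 pass, R2 pass, R3 fail.
Only rule 3 fails.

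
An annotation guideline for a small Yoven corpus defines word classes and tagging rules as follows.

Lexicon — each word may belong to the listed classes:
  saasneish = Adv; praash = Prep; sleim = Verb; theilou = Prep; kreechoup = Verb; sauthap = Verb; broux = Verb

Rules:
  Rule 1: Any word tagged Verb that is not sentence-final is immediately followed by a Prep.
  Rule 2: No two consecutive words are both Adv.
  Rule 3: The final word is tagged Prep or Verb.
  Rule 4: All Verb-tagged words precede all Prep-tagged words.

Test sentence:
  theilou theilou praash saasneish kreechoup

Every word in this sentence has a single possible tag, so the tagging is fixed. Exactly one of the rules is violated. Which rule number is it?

4

Fixed tagging: Prep Prep Prep Adv Verb.
Applying the rules: R1 pass, R2 pass, R3 pass, R4 fail.
Only rule 4 fails.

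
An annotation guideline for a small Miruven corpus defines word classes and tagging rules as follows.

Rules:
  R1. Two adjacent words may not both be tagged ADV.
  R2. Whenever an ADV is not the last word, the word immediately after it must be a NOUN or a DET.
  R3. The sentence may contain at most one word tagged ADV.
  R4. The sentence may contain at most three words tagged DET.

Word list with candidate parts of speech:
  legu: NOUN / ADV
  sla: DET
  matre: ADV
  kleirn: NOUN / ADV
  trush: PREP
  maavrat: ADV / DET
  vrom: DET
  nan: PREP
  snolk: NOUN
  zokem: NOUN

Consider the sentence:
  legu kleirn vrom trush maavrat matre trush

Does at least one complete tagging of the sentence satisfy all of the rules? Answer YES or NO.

Candidates per position — 1:legu {NOUN,ADV}; 2:kleirn {NOUN,ADV}; 3:vrom {DET}; 4:trush {PREP}; 5:maavrat {ADV,DET}; 6:matre {ADV}; 7:trush {PREP}.
Rule 2 cannot be satisfied by any choice of tags from the lexicon.
So there is no consistent tagging.

NO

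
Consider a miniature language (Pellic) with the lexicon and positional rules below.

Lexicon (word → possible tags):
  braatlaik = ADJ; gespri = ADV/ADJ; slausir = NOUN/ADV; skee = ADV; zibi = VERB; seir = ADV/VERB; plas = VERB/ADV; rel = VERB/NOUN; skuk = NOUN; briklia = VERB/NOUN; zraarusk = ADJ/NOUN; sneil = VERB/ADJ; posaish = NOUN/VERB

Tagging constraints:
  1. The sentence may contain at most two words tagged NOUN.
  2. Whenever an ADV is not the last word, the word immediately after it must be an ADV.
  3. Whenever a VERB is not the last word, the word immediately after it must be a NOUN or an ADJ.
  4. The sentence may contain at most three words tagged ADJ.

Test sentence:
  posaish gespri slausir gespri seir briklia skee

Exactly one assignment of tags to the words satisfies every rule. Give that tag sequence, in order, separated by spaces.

Candidates per position — 1:posaish {NOUN,VERB}; 2:gespri {ADV,ADJ}; 3:slausir {NOUN,ADV}; 4:gespri {ADV,ADJ}; 5:seir {ADV,VERB}; 6:briklia {VERB,NOUN}; 7:skee {ADV}.
Position 2: tagging it ADV would leave rule 2 unsatisfiable, so it must be ADJ.
Position 3: tagging it ADV would leave rule 2 unsatisfiable, so it must be NOUN.
Position 4: tagging it ADV would leave rule 2 unsatisfiable, so it must be ADJ.
Position 5: tagging it ADV would leave rule 2 unsatisfiable, so it must be VERB.
Position 6: tagging it VERB would leave rule 3 unsatisfiable, so it must be NOUN.
Position 1: tagging it NOUN would leave rule 1 unsatisfiable, so it must be VERB.
That leaves exactly one tagging: VERB ADJ NOUN ADJ VERB NOUN ADV.
Verifying each rule — rule 1 satisfied; rule 2 satisfied; rule 3 satisfied; rule 4 satisfied.

VERB ADJ NOUN ADJ VERB NOUN ADV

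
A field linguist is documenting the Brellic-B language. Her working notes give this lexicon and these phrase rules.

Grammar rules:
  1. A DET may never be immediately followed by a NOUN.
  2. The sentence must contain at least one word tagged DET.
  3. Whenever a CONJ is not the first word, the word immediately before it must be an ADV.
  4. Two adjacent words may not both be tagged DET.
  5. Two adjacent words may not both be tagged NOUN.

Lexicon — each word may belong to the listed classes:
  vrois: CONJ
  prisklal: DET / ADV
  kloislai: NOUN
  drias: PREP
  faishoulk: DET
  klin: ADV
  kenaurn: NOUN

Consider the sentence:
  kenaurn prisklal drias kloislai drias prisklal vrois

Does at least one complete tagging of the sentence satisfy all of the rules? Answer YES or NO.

YES

Candidates per position — 1:kenaurn {NOUN}; 2:prisklal {DET,ADV}; 3:drias {PREP}; 4:kloislai {NOUN}; 5:drias {PREP}; 6:prisklal {DET,ADV}; 7:vrois {CONJ}.
One satisfying assignment: NOUN DET PREP NOUN PREP ADV CONJ.
Rule-by-rule: rule 1 holds; rule 2 holds; rule 3 holds; rule 4 holds; rule 5 holds.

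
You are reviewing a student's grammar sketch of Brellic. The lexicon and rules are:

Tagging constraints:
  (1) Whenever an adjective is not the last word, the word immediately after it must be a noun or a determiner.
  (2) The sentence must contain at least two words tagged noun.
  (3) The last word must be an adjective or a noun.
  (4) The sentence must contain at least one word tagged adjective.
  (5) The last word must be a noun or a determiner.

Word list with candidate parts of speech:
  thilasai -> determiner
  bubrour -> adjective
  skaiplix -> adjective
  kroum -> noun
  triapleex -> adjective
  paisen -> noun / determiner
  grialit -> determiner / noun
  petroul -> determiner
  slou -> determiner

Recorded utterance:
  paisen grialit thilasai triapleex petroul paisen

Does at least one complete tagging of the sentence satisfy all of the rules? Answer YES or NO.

Candidates per position — 1:paisen {noun,determiner}; 2:grialit {determiner,noun}; 3:thilasai {determiner}; 4:triapleex {adjective}; 5:petroul {determiner}; 6:paisen {noun,determiner}.
One satisfying assignment: determiner noun determiner adjective determiner noun.
Rule-by-rule: rule 1 ✓; rule 2 ✓; rule 3 ✓; rule 4 ✓; rule 5 ✓.

YES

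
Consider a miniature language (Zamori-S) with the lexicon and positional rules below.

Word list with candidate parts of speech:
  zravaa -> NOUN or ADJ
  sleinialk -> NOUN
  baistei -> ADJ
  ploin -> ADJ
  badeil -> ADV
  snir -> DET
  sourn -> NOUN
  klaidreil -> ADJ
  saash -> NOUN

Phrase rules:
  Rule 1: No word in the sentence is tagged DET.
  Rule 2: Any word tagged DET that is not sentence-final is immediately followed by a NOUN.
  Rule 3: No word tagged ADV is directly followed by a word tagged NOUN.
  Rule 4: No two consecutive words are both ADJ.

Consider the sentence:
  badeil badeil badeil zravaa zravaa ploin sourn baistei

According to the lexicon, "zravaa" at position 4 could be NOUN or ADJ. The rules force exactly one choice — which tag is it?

ADJ

Candidates per position — 1:badeil {ADV}; 2:badeil {ADV}; 3:badeil {ADV}; 4:zravaa {NOUN,ADJ}; 5:zravaa {NOUN,ADJ}; 6:ploin {ADJ}; 7:sourn {NOUN}; 8:baistei {ADJ}.
Position 4: tagging it NOUN would leave rule 3 unsatisfiable, so it must be ADJ.
Position 5: tagging it ADJ would leave rule 4 unsatisfiable, so it must be NOUN.
So the tagging must be: ADV ADV ADV ADJ NOUN ADJ NOUN ADJ.
Rule-by-rule: rule 1 holds; rule 2 holds; rule 3 holds; rule 4 holds.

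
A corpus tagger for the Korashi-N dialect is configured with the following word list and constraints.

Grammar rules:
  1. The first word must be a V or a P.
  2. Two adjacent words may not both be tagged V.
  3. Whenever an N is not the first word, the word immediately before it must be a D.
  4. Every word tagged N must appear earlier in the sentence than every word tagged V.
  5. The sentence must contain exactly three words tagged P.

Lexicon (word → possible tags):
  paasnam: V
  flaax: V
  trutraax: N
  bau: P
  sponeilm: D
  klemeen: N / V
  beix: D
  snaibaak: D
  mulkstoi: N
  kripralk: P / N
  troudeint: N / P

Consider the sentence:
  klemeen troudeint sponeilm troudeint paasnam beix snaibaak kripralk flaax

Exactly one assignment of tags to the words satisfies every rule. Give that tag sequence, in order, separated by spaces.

Candidates per position — 1:klemeen {N,V}; 2:troudeint {N,P}; 3:sponeilm {D}; 4:troudeint {N,P}; 5:paasnam {V}; 6:beix {D}; 7:snaibaak {D}; 8:kripralk {P,N}; 9:flaax {V}.
At position 1, choosing N makes rule 1 impossible to satisfy; hence V.
At position 2, choosing N makes rule 3 impossible to satisfy; hence P.
At position 4, choosing N makes rule 4 impossible to satisfy; hence P.
At position 8, choosing N makes rule 4 impossible to satisfy; hence P.
The unique satisfying tagging is: V P D P V D D P V.
Rule-by-rule: rule 1 ok; rule 2 ok; rule 3 ok; rule 4 ok; rule 5 ok.

V P D P V D D P V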